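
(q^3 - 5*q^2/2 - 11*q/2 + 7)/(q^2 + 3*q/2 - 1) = (2*q^2 - 9*q + 7)/(2*q - 1)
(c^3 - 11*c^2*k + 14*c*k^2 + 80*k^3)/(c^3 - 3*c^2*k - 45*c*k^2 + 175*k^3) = (c^2 - 6*c*k - 16*k^2)/(c^2 + 2*c*k - 35*k^2)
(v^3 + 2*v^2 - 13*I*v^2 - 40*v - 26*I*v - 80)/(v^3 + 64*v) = (v^2 + v*(2 - 5*I) - 10*I)/(v*(v + 8*I))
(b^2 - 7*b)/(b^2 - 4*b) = (b - 7)/(b - 4)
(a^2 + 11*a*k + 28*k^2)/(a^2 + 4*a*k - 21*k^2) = (a + 4*k)/(a - 3*k)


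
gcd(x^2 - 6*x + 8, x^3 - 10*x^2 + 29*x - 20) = x - 4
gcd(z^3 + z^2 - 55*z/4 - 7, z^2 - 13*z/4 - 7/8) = z - 7/2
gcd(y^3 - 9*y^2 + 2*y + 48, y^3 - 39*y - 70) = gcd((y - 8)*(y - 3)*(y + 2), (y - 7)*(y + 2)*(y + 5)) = y + 2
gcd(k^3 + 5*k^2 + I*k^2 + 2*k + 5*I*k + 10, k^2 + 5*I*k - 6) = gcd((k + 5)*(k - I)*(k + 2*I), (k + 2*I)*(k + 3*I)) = k + 2*I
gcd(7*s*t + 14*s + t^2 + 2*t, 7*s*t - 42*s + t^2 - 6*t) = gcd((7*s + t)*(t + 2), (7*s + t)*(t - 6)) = 7*s + t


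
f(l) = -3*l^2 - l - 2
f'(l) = -6*l - 1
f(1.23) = -7.77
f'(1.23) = -8.38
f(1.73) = -12.71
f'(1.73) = -11.38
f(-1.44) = -6.78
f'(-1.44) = 7.64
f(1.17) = -7.28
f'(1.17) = -8.02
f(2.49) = -23.09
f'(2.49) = -15.94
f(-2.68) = -20.87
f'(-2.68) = 15.08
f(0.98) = -5.86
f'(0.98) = -6.88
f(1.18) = -7.36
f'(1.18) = -8.08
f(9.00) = -254.00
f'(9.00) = -55.00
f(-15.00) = -662.00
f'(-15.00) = 89.00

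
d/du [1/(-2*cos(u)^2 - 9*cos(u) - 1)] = -(4*cos(u) + 9)*sin(u)/(9*cos(u) + cos(2*u) + 2)^2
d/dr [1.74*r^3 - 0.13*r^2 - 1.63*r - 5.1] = 5.22*r^2 - 0.26*r - 1.63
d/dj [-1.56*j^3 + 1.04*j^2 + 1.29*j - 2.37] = -4.68*j^2 + 2.08*j + 1.29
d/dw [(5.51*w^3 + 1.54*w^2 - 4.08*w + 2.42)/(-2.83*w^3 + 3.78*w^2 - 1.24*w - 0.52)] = (-7.105427357601e-15*w^5 + 25.186*w^4 - 36.7576*w^3 + 25.463*w^2 - 19.8968*w + 5.1224)/(8.0089*w^6 - 21.3948*w^5 + 21.3068*w^4 - 6.4312*w^3 - 2.3936*w^2 + 1.2896*w + 0.2704)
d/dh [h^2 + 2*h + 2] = 2*h + 2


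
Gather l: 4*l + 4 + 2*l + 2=6*l + 6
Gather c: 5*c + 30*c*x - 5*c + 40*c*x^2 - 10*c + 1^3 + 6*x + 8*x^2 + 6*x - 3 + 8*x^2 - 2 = c*(40*x^2 + 30*x - 10) + 16*x^2 + 12*x - 4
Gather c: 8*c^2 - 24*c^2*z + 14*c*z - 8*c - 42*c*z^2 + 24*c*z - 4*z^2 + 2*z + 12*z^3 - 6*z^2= c^2*(8 - 24*z) + c*(-42*z^2 + 38*z - 8) + 12*z^3 - 10*z^2 + 2*z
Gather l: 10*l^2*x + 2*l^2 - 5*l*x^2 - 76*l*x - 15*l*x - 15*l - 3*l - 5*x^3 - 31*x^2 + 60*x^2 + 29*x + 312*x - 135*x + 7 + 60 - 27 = l^2*(10*x + 2) + l*(-5*x^2 - 91*x - 18) - 5*x^3 + 29*x^2 + 206*x + 40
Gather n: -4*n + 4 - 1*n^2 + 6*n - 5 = -n^2 + 2*n - 1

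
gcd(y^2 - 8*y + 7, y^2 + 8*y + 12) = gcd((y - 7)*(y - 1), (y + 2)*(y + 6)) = 1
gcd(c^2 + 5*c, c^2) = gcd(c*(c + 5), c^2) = c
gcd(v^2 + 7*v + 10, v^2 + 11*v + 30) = v + 5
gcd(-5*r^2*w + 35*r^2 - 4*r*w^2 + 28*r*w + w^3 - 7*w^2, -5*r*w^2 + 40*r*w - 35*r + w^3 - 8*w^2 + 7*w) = 5*r*w - 35*r - w^2 + 7*w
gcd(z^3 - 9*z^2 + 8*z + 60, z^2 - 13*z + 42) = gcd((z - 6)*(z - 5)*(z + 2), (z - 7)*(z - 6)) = z - 6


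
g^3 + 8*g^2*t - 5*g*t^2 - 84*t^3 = (g - 3*t)*(g + 4*t)*(g + 7*t)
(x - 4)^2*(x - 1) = x^3 - 9*x^2 + 24*x - 16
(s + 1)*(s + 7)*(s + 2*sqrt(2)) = s^3 + 2*sqrt(2)*s^2 + 8*s^2 + 7*s + 16*sqrt(2)*s + 14*sqrt(2)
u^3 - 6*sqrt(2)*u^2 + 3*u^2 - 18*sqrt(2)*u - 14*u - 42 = (u + 3)*(u - 7*sqrt(2))*(u + sqrt(2))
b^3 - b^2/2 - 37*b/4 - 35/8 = (b - 7/2)*(b + 1/2)*(b + 5/2)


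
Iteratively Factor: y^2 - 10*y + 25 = (y - 5)*(y - 5)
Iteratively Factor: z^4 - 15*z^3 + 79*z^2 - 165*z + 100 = (z - 5)*(z^3 - 10*z^2 + 29*z - 20) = (z - 5)*(z - 4)*(z^2 - 6*z + 5) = (z - 5)^2*(z - 4)*(z - 1)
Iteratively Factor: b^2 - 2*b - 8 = (b + 2)*(b - 4)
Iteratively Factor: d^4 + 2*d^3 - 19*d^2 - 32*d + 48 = (d - 4)*(d^3 + 6*d^2 + 5*d - 12) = (d - 4)*(d - 1)*(d^2 + 7*d + 12) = (d - 4)*(d - 1)*(d + 4)*(d + 3)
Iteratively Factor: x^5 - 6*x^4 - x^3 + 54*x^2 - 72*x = (x - 3)*(x^4 - 3*x^3 - 10*x^2 + 24*x) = (x - 3)*(x - 2)*(x^3 - x^2 - 12*x) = x*(x - 3)*(x - 2)*(x^2 - x - 12) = x*(x - 3)*(x - 2)*(x + 3)*(x - 4)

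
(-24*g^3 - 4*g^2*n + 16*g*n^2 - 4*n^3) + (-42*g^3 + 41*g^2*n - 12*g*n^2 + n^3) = -66*g^3 + 37*g^2*n + 4*g*n^2 - 3*n^3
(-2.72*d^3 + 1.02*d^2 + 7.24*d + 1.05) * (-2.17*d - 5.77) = 5.9024*d^4 + 13.481*d^3 - 21.5962*d^2 - 44.0533*d - 6.0585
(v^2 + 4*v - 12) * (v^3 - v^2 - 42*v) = v^5 + 3*v^4 - 58*v^3 - 156*v^2 + 504*v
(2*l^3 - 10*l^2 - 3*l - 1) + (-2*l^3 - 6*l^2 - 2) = -16*l^2 - 3*l - 3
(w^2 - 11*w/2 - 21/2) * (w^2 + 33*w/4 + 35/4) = w^4 + 11*w^3/4 - 377*w^2/8 - 539*w/4 - 735/8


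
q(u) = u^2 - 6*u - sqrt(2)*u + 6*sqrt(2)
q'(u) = 2*u - 6 - sqrt(2)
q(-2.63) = 34.90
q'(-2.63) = -12.67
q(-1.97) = 26.97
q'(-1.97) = -11.35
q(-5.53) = 80.07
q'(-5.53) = -18.47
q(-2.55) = 33.89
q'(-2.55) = -12.51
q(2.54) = -3.90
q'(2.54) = -2.33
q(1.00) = 2.07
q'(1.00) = -5.41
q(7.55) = 9.51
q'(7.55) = 7.69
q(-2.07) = 28.12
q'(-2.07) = -11.55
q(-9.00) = 156.21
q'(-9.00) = -25.41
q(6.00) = 0.00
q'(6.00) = 4.59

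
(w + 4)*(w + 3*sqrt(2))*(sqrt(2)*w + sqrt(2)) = sqrt(2)*w^3 + 6*w^2 + 5*sqrt(2)*w^2 + 4*sqrt(2)*w + 30*w + 24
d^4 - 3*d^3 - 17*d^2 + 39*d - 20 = (d - 5)*(d - 1)^2*(d + 4)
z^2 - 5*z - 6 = (z - 6)*(z + 1)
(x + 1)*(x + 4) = x^2 + 5*x + 4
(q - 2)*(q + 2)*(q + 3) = q^3 + 3*q^2 - 4*q - 12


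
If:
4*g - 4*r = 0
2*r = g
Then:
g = 0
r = 0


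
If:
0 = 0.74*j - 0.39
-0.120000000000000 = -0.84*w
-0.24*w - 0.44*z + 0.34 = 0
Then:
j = 0.53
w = 0.14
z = 0.69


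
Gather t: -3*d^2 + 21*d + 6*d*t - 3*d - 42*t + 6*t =-3*d^2 + 18*d + t*(6*d - 36)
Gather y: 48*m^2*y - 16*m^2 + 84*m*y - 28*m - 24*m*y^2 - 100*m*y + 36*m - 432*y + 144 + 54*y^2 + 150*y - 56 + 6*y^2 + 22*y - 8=-16*m^2 + 8*m + y^2*(60 - 24*m) + y*(48*m^2 - 16*m - 260) + 80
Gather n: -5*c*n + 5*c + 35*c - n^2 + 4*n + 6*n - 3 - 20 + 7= 40*c - n^2 + n*(10 - 5*c) - 16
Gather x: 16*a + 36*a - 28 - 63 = 52*a - 91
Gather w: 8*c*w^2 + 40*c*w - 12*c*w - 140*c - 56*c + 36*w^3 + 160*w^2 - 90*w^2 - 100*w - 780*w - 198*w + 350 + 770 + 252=-196*c + 36*w^3 + w^2*(8*c + 70) + w*(28*c - 1078) + 1372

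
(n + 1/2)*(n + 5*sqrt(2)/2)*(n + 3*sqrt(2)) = n^3 + n^2/2 + 11*sqrt(2)*n^2/2 + 11*sqrt(2)*n/4 + 15*n + 15/2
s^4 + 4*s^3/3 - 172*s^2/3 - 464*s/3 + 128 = (s - 8)*(s - 2/3)*(s + 4)*(s + 6)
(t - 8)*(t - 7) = t^2 - 15*t + 56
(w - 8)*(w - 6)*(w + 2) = w^3 - 12*w^2 + 20*w + 96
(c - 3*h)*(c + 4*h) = c^2 + c*h - 12*h^2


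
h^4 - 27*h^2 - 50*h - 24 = (h - 6)*(h + 1)^2*(h + 4)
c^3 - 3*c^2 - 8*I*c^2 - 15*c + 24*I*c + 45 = (c - 3)*(c - 5*I)*(c - 3*I)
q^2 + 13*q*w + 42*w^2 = (q + 6*w)*(q + 7*w)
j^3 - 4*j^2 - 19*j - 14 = (j - 7)*(j + 1)*(j + 2)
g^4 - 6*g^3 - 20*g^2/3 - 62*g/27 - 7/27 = (g - 7)*(g + 1/3)^3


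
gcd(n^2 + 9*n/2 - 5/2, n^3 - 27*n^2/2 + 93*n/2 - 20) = n - 1/2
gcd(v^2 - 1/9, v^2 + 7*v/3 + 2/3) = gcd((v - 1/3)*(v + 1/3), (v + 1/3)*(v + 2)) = v + 1/3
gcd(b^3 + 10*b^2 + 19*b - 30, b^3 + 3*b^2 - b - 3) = b - 1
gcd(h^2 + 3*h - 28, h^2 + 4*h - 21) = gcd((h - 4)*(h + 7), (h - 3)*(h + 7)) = h + 7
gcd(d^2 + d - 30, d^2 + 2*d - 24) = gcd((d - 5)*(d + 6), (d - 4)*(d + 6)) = d + 6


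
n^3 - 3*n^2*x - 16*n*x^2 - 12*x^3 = (n - 6*x)*(n + x)*(n + 2*x)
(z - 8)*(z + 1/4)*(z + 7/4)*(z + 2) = z^4 - 4*z^3 - 441*z^2/16 - 277*z/8 - 7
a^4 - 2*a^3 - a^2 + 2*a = a*(a - 2)*(a - 1)*(a + 1)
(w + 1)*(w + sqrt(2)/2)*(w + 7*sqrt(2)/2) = w^3 + w^2 + 4*sqrt(2)*w^2 + 7*w/2 + 4*sqrt(2)*w + 7/2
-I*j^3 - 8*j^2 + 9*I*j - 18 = (j - 6*I)*(j - 3*I)*(-I*j + 1)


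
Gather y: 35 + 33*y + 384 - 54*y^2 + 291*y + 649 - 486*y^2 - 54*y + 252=-540*y^2 + 270*y + 1320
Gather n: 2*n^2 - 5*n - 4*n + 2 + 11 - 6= 2*n^2 - 9*n + 7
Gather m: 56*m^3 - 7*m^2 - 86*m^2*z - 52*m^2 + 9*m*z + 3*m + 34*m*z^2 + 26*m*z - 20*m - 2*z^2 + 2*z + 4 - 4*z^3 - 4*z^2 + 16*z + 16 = 56*m^3 + m^2*(-86*z - 59) + m*(34*z^2 + 35*z - 17) - 4*z^3 - 6*z^2 + 18*z + 20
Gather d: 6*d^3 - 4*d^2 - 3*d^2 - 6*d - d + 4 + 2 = 6*d^3 - 7*d^2 - 7*d + 6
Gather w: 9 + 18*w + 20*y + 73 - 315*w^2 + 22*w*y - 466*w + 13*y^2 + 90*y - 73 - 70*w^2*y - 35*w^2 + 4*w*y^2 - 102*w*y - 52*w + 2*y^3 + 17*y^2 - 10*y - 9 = w^2*(-70*y - 350) + w*(4*y^2 - 80*y - 500) + 2*y^3 + 30*y^2 + 100*y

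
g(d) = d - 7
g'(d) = 1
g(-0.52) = -7.52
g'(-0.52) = 1.00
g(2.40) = -4.60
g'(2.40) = 1.00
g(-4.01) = -11.01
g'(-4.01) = 1.00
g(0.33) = -6.67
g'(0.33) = 1.00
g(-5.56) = -12.56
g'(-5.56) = 1.00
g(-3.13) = -10.13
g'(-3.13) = 1.00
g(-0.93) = -7.93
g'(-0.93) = 1.00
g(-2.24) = -9.24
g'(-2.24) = 1.00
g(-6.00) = -13.00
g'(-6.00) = 1.00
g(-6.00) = -13.00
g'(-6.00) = 1.00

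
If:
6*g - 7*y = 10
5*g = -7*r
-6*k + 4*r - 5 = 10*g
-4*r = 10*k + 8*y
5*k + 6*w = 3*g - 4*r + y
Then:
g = -415/366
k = 2045/1281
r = 2075/2562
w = -715/252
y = -1025/427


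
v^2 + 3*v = v*(v + 3)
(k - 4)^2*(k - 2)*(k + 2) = k^4 - 8*k^3 + 12*k^2 + 32*k - 64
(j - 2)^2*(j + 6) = j^3 + 2*j^2 - 20*j + 24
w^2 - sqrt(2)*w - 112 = (w - 8*sqrt(2))*(w + 7*sqrt(2))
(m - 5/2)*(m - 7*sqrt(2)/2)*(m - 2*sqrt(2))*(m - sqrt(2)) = m^4 - 13*sqrt(2)*m^3/2 - 5*m^3/2 + 65*sqrt(2)*m^2/4 + 25*m^2 - 125*m/2 - 14*sqrt(2)*m + 35*sqrt(2)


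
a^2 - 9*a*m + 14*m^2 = (a - 7*m)*(a - 2*m)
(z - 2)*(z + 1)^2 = z^3 - 3*z - 2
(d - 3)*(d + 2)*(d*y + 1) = d^3*y - d^2*y + d^2 - 6*d*y - d - 6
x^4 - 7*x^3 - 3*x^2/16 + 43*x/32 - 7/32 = (x - 7)*(x - 1/4)^2*(x + 1/2)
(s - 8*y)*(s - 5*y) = s^2 - 13*s*y + 40*y^2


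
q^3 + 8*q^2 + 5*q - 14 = (q - 1)*(q + 2)*(q + 7)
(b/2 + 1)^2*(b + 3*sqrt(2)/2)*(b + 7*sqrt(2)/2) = b^4/4 + b^3 + 5*sqrt(2)*b^3/4 + 29*b^2/8 + 5*sqrt(2)*b^2 + 5*sqrt(2)*b + 21*b/2 + 21/2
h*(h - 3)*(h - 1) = h^3 - 4*h^2 + 3*h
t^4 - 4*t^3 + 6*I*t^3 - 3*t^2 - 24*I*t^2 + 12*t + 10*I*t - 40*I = (t - 4)*(t - I)*(t + 2*I)*(t + 5*I)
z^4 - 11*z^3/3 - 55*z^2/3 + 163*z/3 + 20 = (z - 5)*(z - 3)*(z + 1/3)*(z + 4)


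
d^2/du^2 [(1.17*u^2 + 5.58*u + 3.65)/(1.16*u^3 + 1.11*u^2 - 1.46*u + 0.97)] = (3.148704*u^6 + 45.050688*u^5 + 113.9352*u^4 + 93.20808*u^3 - 93.008676*u^2 - 96.180936*u + 25.707268)/(1.560896*u^9 + 4.480848*u^8 - 1.60602*u^7 - 5.996049*u^6 + 9.515202*u^5 + 0.826886999999999*u^4 - 9.269696*u^3 + 9.336153*u^2 - 4.121142*u + 0.912673)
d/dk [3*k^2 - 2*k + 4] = 6*k - 2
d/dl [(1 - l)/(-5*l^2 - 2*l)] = (-5*l^2 + 10*l + 2)/(l^2*(25*l^2 + 20*l + 4))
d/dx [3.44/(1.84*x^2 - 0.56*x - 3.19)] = (1.9264 - 12.6592*x)/(-1.84*x^2 + 0.56*x + 3.19)^2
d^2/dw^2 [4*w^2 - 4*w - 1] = 8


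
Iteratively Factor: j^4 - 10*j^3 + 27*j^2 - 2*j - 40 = (j + 1)*(j^3 - 11*j^2 + 38*j - 40) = (j - 2)*(j + 1)*(j^2 - 9*j + 20) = (j - 5)*(j - 2)*(j + 1)*(j - 4)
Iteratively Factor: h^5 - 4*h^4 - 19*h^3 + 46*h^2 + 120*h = (h - 4)*(h^4 - 19*h^2 - 30*h) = h*(h - 4)*(h^3 - 19*h - 30) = h*(h - 5)*(h - 4)*(h^2 + 5*h + 6) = h*(h - 5)*(h - 4)*(h + 2)*(h + 3)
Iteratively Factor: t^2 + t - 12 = (t + 4)*(t - 3)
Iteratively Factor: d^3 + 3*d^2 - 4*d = (d)*(d^2 + 3*d - 4) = d*(d + 4)*(d - 1)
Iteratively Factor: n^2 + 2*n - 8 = (n + 4)*(n - 2)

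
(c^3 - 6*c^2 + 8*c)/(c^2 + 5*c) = (c^2 - 6*c + 8)/(c + 5)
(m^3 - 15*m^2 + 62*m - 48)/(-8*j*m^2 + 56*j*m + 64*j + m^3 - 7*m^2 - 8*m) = (-m^2 + 7*m - 6)/(8*j*m + 8*j - m^2 - m)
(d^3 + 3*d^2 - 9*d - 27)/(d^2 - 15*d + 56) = (d^3 + 3*d^2 - 9*d - 27)/(d^2 - 15*d + 56)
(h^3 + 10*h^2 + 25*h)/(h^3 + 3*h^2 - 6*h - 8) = h*(h^2 + 10*h + 25)/(h^3 + 3*h^2 - 6*h - 8)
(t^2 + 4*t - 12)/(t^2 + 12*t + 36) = (t - 2)/(t + 6)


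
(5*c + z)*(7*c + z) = 35*c^2 + 12*c*z + z^2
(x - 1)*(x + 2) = x^2 + x - 2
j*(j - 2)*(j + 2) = j^3 - 4*j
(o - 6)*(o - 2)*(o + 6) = o^3 - 2*o^2 - 36*o + 72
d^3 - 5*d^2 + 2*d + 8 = (d - 4)*(d - 2)*(d + 1)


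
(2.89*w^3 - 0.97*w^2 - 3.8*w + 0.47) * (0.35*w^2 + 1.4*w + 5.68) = 1.0115*w^5 + 3.7065*w^4 + 13.7272*w^3 - 10.6651*w^2 - 20.926*w + 2.6696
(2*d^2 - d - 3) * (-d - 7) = -2*d^3 - 13*d^2 + 10*d + 21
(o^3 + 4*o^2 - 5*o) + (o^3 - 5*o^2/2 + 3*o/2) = 2*o^3 + 3*o^2/2 - 7*o/2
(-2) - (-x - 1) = x - 1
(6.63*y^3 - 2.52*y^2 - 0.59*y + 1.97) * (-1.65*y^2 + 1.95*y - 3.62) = -10.9395*y^5 + 17.0865*y^4 - 27.9411*y^3 + 4.7214*y^2 + 5.9773*y - 7.1314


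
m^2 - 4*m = m*(m - 4)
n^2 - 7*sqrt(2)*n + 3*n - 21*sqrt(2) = (n + 3)*(n - 7*sqrt(2))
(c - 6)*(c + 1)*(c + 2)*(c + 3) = c^4 - 25*c^2 - 60*c - 36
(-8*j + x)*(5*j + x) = -40*j^2 - 3*j*x + x^2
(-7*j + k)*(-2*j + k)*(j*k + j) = 14*j^3*k + 14*j^3 - 9*j^2*k^2 - 9*j^2*k + j*k^3 + j*k^2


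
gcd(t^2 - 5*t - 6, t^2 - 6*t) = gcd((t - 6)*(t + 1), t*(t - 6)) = t - 6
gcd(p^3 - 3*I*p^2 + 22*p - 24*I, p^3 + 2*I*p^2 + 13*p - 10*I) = p - I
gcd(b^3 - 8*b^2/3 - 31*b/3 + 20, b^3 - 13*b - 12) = b^2 - b - 12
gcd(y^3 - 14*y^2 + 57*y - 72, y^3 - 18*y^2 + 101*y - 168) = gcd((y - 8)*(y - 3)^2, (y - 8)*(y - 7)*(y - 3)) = y^2 - 11*y + 24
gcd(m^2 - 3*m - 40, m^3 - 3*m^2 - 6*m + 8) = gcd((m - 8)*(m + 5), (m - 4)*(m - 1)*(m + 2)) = 1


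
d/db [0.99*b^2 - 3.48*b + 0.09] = 1.98*b - 3.48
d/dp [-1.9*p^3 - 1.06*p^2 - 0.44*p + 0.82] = -5.7*p^2 - 2.12*p - 0.44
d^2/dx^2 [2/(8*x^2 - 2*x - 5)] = 16*(16*x^2 - 4*x - (8*x - 1)^2 - 10)/(-8*x^2 + 2*x + 5)^3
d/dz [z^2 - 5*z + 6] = 2*z - 5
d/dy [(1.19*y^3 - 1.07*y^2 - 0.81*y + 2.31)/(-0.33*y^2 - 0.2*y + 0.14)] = (-0.3927*y^4 - 0.476*y^3 + 0.4465*y^2 + 1.225*y + 0.3486)/(0.1089*y^4 + 0.132*y^3 - 0.0524*y^2 - 0.056*y + 0.0196)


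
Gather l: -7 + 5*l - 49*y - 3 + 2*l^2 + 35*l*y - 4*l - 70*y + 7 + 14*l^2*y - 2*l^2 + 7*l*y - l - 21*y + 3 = 14*l^2*y + 42*l*y - 140*y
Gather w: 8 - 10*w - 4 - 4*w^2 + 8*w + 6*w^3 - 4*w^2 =6*w^3 - 8*w^2 - 2*w + 4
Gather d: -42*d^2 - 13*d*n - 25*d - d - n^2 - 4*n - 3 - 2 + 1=-42*d^2 + d*(-13*n - 26) - n^2 - 4*n - 4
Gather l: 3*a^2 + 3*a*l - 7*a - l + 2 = 3*a^2 - 7*a + l*(3*a - 1) + 2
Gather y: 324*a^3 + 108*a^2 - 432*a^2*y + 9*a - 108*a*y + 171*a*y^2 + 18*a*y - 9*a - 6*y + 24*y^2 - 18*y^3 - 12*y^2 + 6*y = 324*a^3 + 108*a^2 - 18*y^3 + y^2*(171*a + 12) + y*(-432*a^2 - 90*a)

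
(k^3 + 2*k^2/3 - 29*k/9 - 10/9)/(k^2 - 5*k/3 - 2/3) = (3*k^2 + k - 10)/(3*(k - 2))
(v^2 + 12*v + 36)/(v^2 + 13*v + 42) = (v + 6)/(v + 7)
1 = 1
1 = 1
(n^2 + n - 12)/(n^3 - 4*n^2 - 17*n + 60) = 1/(n - 5)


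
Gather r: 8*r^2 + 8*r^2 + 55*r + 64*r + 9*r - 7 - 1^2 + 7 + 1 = 16*r^2 + 128*r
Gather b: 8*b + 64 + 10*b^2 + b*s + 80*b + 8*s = 10*b^2 + b*(s + 88) + 8*s + 64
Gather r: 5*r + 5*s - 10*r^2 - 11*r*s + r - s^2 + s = -10*r^2 + r*(6 - 11*s) - s^2 + 6*s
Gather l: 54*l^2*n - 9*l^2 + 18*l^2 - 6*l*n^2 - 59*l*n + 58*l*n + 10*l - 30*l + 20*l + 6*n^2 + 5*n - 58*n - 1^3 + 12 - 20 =l^2*(54*n + 9) + l*(-6*n^2 - n) + 6*n^2 - 53*n - 9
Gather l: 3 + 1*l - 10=l - 7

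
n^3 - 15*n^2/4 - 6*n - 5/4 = (n - 5)*(n + 1/4)*(n + 1)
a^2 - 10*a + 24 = (a - 6)*(a - 4)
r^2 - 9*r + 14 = (r - 7)*(r - 2)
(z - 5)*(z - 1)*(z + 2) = z^3 - 4*z^2 - 7*z + 10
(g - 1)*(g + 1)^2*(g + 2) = g^4 + 3*g^3 + g^2 - 3*g - 2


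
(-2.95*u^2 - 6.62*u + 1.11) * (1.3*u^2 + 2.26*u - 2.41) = -3.835*u^4 - 15.273*u^3 - 6.4087*u^2 + 18.4628*u - 2.6751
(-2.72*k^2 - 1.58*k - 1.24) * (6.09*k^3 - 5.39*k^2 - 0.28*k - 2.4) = -16.5648*k^5 + 5.0386*k^4 + 1.7262*k^3 + 13.654*k^2 + 4.1392*k + 2.976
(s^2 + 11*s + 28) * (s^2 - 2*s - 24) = s^4 + 9*s^3 - 18*s^2 - 320*s - 672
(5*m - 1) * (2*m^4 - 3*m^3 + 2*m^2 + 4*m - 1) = 10*m^5 - 17*m^4 + 13*m^3 + 18*m^2 - 9*m + 1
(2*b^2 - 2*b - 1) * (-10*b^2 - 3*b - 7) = -20*b^4 + 14*b^3 + 2*b^2 + 17*b + 7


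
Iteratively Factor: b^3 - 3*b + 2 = (b - 1)*(b^2 + b - 2) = (b - 1)^2*(b + 2)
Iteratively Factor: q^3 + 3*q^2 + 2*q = (q)*(q^2 + 3*q + 2) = q*(q + 2)*(q + 1)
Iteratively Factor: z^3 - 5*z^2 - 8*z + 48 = (z - 4)*(z^2 - z - 12) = (z - 4)^2*(z + 3)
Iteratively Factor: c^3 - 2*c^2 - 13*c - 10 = (c - 5)*(c^2 + 3*c + 2) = (c - 5)*(c + 2)*(c + 1)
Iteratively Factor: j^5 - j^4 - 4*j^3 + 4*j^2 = (j)*(j^4 - j^3 - 4*j^2 + 4*j) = j*(j - 2)*(j^3 + j^2 - 2*j) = j*(j - 2)*(j + 2)*(j^2 - j) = j^2*(j - 2)*(j + 2)*(j - 1)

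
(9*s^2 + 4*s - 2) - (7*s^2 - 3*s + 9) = 2*s^2 + 7*s - 11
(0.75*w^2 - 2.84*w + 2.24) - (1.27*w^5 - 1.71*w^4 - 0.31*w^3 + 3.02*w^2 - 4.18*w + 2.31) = -1.27*w^5 + 1.71*w^4 + 0.31*w^3 - 2.27*w^2 + 1.34*w - 0.0699999999999998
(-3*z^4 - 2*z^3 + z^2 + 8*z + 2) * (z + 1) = -3*z^5 - 5*z^4 - z^3 + 9*z^2 + 10*z + 2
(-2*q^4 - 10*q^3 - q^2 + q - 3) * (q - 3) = -2*q^5 - 4*q^4 + 29*q^3 + 4*q^2 - 6*q + 9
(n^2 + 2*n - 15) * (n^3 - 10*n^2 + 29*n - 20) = n^5 - 8*n^4 - 6*n^3 + 188*n^2 - 475*n + 300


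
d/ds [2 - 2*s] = -2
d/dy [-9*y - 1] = -9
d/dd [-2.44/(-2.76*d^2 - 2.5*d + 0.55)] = (-13.4688*d - 6.1)/(2.76*d^2 + 2.5*d - 0.55)^2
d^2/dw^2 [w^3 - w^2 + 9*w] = 6*w - 2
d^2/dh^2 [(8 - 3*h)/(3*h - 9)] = -2/(3*(h - 3)^3)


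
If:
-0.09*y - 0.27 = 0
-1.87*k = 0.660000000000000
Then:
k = -0.35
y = -3.00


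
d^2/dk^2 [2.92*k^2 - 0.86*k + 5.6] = 5.84000000000000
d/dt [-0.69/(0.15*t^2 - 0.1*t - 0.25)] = (0.207*t - 0.069)/(-0.15*t^2 + 0.1*t + 0.25)^2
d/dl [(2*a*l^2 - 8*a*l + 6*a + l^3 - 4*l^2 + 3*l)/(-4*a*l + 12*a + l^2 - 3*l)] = (-8*a^2 - 8*a*l + 6*a + l^2)/(16*a^2 - 8*a*l + l^2)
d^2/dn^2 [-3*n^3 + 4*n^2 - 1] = 8 - 18*n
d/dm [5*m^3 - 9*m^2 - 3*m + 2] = 15*m^2 - 18*m - 3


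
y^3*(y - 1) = y^4 - y^3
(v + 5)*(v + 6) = v^2 + 11*v + 30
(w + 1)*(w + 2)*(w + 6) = w^3 + 9*w^2 + 20*w + 12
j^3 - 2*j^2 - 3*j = j*(j - 3)*(j + 1)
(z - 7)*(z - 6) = z^2 - 13*z + 42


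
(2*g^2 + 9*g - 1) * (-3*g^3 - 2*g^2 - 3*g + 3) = -6*g^5 - 31*g^4 - 21*g^3 - 19*g^2 + 30*g - 3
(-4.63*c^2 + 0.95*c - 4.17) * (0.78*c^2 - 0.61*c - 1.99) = -3.6114*c^4 + 3.5653*c^3 + 5.3816*c^2 + 0.6532*c + 8.2983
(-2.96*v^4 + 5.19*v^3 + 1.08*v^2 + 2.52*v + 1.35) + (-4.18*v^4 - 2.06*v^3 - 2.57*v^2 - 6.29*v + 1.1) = -7.14*v^4 + 3.13*v^3 - 1.49*v^2 - 3.77*v + 2.45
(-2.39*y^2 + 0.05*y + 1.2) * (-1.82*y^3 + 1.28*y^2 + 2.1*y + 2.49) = 4.3498*y^5 - 3.1502*y^4 - 7.139*y^3 - 4.3101*y^2 + 2.6445*y + 2.988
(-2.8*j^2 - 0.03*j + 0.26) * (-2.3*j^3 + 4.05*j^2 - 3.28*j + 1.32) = 6.44*j^5 - 11.271*j^4 + 8.4645*j^3 - 2.5446*j^2 - 0.8924*j + 0.3432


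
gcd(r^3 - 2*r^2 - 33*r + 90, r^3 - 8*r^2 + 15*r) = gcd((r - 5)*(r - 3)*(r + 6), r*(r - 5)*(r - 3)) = r^2 - 8*r + 15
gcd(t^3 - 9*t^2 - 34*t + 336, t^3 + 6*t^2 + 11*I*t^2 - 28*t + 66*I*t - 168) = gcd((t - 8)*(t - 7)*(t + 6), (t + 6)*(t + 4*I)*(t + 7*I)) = t + 6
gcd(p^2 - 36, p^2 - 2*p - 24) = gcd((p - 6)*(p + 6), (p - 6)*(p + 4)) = p - 6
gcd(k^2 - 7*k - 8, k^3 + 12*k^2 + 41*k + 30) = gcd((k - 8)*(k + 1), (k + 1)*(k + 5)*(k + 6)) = k + 1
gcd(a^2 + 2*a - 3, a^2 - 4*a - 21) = a + 3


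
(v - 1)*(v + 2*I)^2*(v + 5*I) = v^4 - v^3 + 9*I*v^3 - 24*v^2 - 9*I*v^2 + 24*v - 20*I*v + 20*I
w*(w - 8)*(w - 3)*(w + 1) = w^4 - 10*w^3 + 13*w^2 + 24*w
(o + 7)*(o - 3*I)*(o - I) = o^3 + 7*o^2 - 4*I*o^2 - 3*o - 28*I*o - 21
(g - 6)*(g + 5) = g^2 - g - 30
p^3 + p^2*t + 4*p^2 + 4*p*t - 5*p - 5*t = (p - 1)*(p + 5)*(p + t)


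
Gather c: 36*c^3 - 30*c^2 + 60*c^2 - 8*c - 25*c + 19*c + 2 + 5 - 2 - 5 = 36*c^3 + 30*c^2 - 14*c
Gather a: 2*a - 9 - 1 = 2*a - 10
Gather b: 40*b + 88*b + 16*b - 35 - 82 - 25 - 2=144*b - 144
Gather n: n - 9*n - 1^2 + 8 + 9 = 16 - 8*n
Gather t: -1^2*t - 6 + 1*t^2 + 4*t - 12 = t^2 + 3*t - 18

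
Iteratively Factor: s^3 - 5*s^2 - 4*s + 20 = (s - 2)*(s^2 - 3*s - 10) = (s - 5)*(s - 2)*(s + 2)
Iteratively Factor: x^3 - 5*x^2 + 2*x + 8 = (x + 1)*(x^2 - 6*x + 8) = (x - 4)*(x + 1)*(x - 2)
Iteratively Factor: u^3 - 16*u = (u - 4)*(u^2 + 4*u) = u*(u - 4)*(u + 4)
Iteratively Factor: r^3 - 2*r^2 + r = (r - 1)*(r^2 - r) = r*(r - 1)*(r - 1)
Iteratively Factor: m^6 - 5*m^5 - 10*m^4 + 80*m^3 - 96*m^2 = (m + 4)*(m^5 - 9*m^4 + 26*m^3 - 24*m^2) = m*(m + 4)*(m^4 - 9*m^3 + 26*m^2 - 24*m) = m*(m - 3)*(m + 4)*(m^3 - 6*m^2 + 8*m) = m*(m - 4)*(m - 3)*(m + 4)*(m^2 - 2*m) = m^2*(m - 4)*(m - 3)*(m + 4)*(m - 2)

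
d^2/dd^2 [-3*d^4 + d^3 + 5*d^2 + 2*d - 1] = -36*d^2 + 6*d + 10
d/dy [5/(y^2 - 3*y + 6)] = 5*(3 - 2*y)/(y^2 - 3*y + 6)^2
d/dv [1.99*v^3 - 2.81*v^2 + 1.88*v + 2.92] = 5.97*v^2 - 5.62*v + 1.88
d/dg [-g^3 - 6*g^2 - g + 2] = -3*g^2 - 12*g - 1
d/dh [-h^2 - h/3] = -2*h - 1/3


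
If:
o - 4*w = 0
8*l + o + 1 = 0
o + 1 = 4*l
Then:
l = 0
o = -1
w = -1/4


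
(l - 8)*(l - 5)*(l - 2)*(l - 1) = l^4 - 16*l^3 + 81*l^2 - 146*l + 80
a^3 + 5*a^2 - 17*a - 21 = (a - 3)*(a + 1)*(a + 7)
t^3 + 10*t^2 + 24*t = t*(t + 4)*(t + 6)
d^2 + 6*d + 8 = (d + 2)*(d + 4)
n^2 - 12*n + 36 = (n - 6)^2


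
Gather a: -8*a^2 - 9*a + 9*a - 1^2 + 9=8 - 8*a^2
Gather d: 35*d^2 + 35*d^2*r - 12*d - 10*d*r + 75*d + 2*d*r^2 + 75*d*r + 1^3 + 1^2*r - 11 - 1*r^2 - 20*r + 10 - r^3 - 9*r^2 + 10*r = d^2*(35*r + 35) + d*(2*r^2 + 65*r + 63) - r^3 - 10*r^2 - 9*r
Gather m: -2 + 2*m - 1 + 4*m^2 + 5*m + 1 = 4*m^2 + 7*m - 2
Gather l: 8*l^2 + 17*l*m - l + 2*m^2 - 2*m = 8*l^2 + l*(17*m - 1) + 2*m^2 - 2*m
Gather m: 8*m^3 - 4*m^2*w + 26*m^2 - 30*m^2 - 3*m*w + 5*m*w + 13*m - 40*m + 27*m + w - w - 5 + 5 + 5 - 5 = 8*m^3 + m^2*(-4*w - 4) + 2*m*w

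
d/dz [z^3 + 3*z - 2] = 3*z^2 + 3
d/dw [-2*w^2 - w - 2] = -4*w - 1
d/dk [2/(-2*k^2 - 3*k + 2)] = 2*(4*k + 3)/(2*k^2 + 3*k - 2)^2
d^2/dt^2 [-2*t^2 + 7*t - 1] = -4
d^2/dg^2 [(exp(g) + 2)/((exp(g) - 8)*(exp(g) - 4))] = (exp(4*g) + 20*exp(3*g) - 264*exp(2*g) + 416*exp(g) + 1792)*exp(g)/(exp(6*g) - 36*exp(5*g) + 528*exp(4*g) - 4032*exp(3*g) + 16896*exp(2*g) - 36864*exp(g) + 32768)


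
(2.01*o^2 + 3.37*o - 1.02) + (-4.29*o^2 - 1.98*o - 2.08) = -2.28*o^2 + 1.39*o - 3.1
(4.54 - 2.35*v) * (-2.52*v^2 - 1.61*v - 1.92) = 5.922*v^3 - 7.6573*v^2 - 2.7974*v - 8.7168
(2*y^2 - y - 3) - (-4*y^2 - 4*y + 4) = 6*y^2 + 3*y - 7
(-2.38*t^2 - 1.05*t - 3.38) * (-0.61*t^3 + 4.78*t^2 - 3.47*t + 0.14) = 1.4518*t^5 - 10.7359*t^4 + 5.3014*t^3 - 12.8461*t^2 + 11.5816*t - 0.4732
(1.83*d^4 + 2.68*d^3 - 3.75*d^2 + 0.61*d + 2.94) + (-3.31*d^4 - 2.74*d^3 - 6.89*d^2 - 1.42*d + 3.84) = -1.48*d^4 - 0.0600000000000001*d^3 - 10.64*d^2 - 0.81*d + 6.78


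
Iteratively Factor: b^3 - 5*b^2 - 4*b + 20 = (b - 5)*(b^2 - 4) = (b - 5)*(b + 2)*(b - 2)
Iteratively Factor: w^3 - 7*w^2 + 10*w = (w)*(w^2 - 7*w + 10) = w*(w - 2)*(w - 5)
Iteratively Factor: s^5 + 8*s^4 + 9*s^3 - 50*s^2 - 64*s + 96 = (s - 2)*(s^4 + 10*s^3 + 29*s^2 + 8*s - 48) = (s - 2)*(s + 4)*(s^3 + 6*s^2 + 5*s - 12) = (s - 2)*(s - 1)*(s + 4)*(s^2 + 7*s + 12) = (s - 2)*(s - 1)*(s + 4)^2*(s + 3)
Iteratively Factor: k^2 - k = (k)*(k - 1)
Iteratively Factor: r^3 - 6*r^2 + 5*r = (r - 1)*(r^2 - 5*r) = r*(r - 1)*(r - 5)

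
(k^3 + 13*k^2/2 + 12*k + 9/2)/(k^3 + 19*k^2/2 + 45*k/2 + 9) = (k + 3)/(k + 6)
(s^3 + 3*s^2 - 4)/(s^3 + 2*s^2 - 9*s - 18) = (s^2 + s - 2)/(s^2 - 9)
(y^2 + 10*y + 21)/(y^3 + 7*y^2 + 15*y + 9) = (y + 7)/(y^2 + 4*y + 3)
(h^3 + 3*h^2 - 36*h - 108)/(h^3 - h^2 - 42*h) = (h^2 - 3*h - 18)/(h*(h - 7))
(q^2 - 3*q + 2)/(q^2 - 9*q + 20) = (q^2 - 3*q + 2)/(q^2 - 9*q + 20)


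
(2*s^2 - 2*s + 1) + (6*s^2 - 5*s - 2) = 8*s^2 - 7*s - 1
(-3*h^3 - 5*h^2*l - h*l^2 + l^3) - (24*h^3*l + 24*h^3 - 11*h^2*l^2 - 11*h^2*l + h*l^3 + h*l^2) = -24*h^3*l - 27*h^3 + 11*h^2*l^2 + 6*h^2*l - h*l^3 - 2*h*l^2 + l^3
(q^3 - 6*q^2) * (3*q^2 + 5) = 3*q^5 - 18*q^4 + 5*q^3 - 30*q^2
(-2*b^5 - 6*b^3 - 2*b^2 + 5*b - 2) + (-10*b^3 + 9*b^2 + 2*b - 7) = -2*b^5 - 16*b^3 + 7*b^2 + 7*b - 9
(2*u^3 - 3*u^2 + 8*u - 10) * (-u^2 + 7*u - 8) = -2*u^5 + 17*u^4 - 45*u^3 + 90*u^2 - 134*u + 80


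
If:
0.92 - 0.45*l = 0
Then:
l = 2.04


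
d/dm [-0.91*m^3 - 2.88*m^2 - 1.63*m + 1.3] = -2.73*m^2 - 5.76*m - 1.63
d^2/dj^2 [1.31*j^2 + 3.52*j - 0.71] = 2.62000000000000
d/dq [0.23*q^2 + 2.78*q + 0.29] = 0.46*q + 2.78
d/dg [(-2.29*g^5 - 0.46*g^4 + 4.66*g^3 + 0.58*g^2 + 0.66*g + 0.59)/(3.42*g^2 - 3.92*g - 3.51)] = (-23.4954*g^6 + 32.7608*g^5 + 61.5363*g^4 - 30.076*g^3 - 53.6006*g^2 - 8.1072*g - 0.00380000000000003)/(11.6964*g^4 - 26.8128*g^3 - 8.642*g^2 + 27.5184*g + 12.3201)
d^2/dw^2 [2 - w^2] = -2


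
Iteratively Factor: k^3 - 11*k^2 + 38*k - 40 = (k - 4)*(k^2 - 7*k + 10) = (k - 5)*(k - 4)*(k - 2)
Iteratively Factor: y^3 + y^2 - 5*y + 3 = (y + 3)*(y^2 - 2*y + 1) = (y - 1)*(y + 3)*(y - 1)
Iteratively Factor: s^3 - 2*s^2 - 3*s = (s + 1)*(s^2 - 3*s) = (s - 3)*(s + 1)*(s)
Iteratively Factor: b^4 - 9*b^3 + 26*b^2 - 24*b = (b)*(b^3 - 9*b^2 + 26*b - 24) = b*(b - 4)*(b^2 - 5*b + 6) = b*(b - 4)*(b - 2)*(b - 3)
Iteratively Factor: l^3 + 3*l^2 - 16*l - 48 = (l + 3)*(l^2 - 16) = (l + 3)*(l + 4)*(l - 4)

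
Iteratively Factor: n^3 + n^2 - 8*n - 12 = (n + 2)*(n^2 - n - 6) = (n + 2)^2*(n - 3)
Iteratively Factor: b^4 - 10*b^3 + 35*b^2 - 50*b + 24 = (b - 4)*(b^3 - 6*b^2 + 11*b - 6) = (b - 4)*(b - 1)*(b^2 - 5*b + 6) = (b - 4)*(b - 3)*(b - 1)*(b - 2)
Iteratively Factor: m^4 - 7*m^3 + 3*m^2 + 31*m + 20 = (m + 1)*(m^3 - 8*m^2 + 11*m + 20) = (m + 1)^2*(m^2 - 9*m + 20) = (m - 4)*(m + 1)^2*(m - 5)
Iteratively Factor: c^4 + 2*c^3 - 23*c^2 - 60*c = (c + 4)*(c^3 - 2*c^2 - 15*c) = (c + 3)*(c + 4)*(c^2 - 5*c) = (c - 5)*(c + 3)*(c + 4)*(c)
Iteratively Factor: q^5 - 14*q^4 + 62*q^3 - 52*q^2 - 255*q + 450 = (q - 3)*(q^4 - 11*q^3 + 29*q^2 + 35*q - 150) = (q - 5)*(q - 3)*(q^3 - 6*q^2 - q + 30) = (q - 5)^2*(q - 3)*(q^2 - q - 6) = (q - 5)^2*(q - 3)*(q + 2)*(q - 3)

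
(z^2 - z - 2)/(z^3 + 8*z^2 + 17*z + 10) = (z - 2)/(z^2 + 7*z + 10)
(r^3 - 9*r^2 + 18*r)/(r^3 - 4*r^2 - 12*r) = (r - 3)/(r + 2)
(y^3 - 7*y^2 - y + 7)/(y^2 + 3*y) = (y^3 - 7*y^2 - y + 7)/(y*(y + 3))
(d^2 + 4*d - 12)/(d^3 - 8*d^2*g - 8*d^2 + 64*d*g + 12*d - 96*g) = (d + 6)/(d^2 - 8*d*g - 6*d + 48*g)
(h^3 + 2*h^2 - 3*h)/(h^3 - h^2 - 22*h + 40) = h*(h^2 + 2*h - 3)/(h^3 - h^2 - 22*h + 40)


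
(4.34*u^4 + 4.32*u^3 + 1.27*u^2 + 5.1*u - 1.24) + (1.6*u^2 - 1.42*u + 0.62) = 4.34*u^4 + 4.32*u^3 + 2.87*u^2 + 3.68*u - 0.62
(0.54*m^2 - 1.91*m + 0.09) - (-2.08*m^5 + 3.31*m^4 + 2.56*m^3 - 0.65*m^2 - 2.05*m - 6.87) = 2.08*m^5 - 3.31*m^4 - 2.56*m^3 + 1.19*m^2 + 0.14*m + 6.96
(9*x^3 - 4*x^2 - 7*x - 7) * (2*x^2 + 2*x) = 18*x^5 + 10*x^4 - 22*x^3 - 28*x^2 - 14*x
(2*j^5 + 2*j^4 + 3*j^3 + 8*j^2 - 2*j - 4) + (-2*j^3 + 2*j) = 2*j^5 + 2*j^4 + j^3 + 8*j^2 - 4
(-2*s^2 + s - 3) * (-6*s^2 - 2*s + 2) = 12*s^4 - 2*s^3 + 12*s^2 + 8*s - 6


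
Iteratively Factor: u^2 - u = (u - 1)*(u)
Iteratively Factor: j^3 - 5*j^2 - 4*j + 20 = (j + 2)*(j^2 - 7*j + 10) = (j - 2)*(j + 2)*(j - 5)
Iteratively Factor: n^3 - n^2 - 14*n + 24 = (n + 4)*(n^2 - 5*n + 6) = (n - 3)*(n + 4)*(n - 2)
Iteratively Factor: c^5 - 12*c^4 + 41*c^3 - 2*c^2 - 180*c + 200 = (c + 2)*(c^4 - 14*c^3 + 69*c^2 - 140*c + 100) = (c - 2)*(c + 2)*(c^3 - 12*c^2 + 45*c - 50) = (c - 5)*(c - 2)*(c + 2)*(c^2 - 7*c + 10) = (c - 5)^2*(c - 2)*(c + 2)*(c - 2)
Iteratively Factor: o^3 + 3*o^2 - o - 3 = (o - 1)*(o^2 + 4*o + 3) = (o - 1)*(o + 1)*(o + 3)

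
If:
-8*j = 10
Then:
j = -5/4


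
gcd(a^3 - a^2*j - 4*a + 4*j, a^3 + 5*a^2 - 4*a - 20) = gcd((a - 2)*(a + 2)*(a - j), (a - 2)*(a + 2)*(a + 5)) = a^2 - 4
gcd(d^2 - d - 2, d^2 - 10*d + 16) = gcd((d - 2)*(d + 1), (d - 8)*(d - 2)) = d - 2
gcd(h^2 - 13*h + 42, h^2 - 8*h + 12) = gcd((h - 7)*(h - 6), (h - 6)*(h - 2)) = h - 6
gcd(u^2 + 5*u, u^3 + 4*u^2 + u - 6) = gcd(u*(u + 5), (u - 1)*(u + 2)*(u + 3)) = 1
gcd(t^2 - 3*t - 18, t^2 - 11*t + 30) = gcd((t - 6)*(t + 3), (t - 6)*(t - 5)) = t - 6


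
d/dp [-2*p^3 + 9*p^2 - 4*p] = -6*p^2 + 18*p - 4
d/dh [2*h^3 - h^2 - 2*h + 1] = 6*h^2 - 2*h - 2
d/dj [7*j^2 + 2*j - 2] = 14*j + 2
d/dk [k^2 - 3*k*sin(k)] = -3*k*cos(k) + 2*k - 3*sin(k)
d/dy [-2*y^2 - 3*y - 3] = -4*y - 3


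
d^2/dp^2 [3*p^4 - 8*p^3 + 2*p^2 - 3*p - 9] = 36*p^2 - 48*p + 4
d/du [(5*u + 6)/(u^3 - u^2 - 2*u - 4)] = (5*u^3 - 5*u^2 - 10*u + (5*u + 6)*(-3*u^2 + 2*u + 2) - 20)/(-u^3 + u^2 + 2*u + 4)^2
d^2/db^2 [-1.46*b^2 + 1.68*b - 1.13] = -2.92000000000000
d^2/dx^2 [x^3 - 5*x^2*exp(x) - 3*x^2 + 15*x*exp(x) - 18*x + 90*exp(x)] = -5*x^2*exp(x) - 5*x*exp(x) + 6*x + 110*exp(x) - 6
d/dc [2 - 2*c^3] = -6*c^2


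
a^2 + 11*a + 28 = (a + 4)*(a + 7)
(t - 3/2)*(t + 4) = t^2 + 5*t/2 - 6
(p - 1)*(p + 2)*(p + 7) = p^3 + 8*p^2 + 5*p - 14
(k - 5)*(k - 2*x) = k^2 - 2*k*x - 5*k + 10*x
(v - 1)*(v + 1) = v^2 - 1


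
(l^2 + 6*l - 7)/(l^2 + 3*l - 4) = (l + 7)/(l + 4)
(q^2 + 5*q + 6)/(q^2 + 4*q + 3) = (q + 2)/(q + 1)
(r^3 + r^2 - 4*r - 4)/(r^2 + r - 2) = (r^2 - r - 2)/(r - 1)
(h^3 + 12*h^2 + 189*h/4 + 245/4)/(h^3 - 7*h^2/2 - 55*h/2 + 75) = (4*h^2 + 28*h + 49)/(2*(2*h^2 - 17*h + 30))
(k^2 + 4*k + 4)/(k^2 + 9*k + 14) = (k + 2)/(k + 7)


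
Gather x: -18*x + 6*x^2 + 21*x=6*x^2 + 3*x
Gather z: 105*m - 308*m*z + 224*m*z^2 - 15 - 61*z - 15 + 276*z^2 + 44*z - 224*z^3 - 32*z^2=105*m - 224*z^3 + z^2*(224*m + 244) + z*(-308*m - 17) - 30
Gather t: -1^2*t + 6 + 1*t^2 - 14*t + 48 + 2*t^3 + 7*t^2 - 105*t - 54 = 2*t^3 + 8*t^2 - 120*t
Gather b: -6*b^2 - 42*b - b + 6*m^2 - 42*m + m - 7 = -6*b^2 - 43*b + 6*m^2 - 41*m - 7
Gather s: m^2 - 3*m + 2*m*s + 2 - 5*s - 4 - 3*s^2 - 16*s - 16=m^2 - 3*m - 3*s^2 + s*(2*m - 21) - 18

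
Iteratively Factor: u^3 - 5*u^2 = (u)*(u^2 - 5*u) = u*(u - 5)*(u)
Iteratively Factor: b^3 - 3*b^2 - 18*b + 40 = (b - 5)*(b^2 + 2*b - 8) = (b - 5)*(b - 2)*(b + 4)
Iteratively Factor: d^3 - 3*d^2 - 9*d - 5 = (d + 1)*(d^2 - 4*d - 5) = (d - 5)*(d + 1)*(d + 1)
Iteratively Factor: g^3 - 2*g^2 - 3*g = (g + 1)*(g^2 - 3*g) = g*(g + 1)*(g - 3)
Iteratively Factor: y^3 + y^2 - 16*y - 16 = (y + 4)*(y^2 - 3*y - 4) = (y + 1)*(y + 4)*(y - 4)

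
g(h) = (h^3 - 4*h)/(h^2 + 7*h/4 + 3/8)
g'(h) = (-2*h - 7/4)*(h^3 - 4*h)/(h^2 + 7*h/4 + 3/8)^2 + (3*h^2 - 4)/(h^2 + 7*h/4 + 3/8)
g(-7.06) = -8.55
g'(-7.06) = 1.05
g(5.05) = 3.13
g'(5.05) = 1.02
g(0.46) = -1.25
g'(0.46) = -0.02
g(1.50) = -0.50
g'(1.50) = 0.98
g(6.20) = 4.30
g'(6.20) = 1.02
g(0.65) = -1.20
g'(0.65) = 0.48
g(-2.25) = -1.59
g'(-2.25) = 4.54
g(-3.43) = -4.34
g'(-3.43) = 1.49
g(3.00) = 1.03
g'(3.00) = 1.03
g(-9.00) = -10.56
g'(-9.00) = 1.03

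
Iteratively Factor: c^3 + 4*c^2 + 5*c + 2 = (c + 1)*(c^2 + 3*c + 2) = (c + 1)^2*(c + 2)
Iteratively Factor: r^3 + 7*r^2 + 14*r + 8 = (r + 1)*(r^2 + 6*r + 8) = (r + 1)*(r + 4)*(r + 2)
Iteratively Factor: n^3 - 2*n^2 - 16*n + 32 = (n + 4)*(n^2 - 6*n + 8) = (n - 4)*(n + 4)*(n - 2)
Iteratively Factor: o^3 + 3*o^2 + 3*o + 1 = (o + 1)*(o^2 + 2*o + 1) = (o + 1)^2*(o + 1)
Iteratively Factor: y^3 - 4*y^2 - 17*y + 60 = (y - 5)*(y^2 + y - 12) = (y - 5)*(y - 3)*(y + 4)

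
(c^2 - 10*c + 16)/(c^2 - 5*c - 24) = (c - 2)/(c + 3)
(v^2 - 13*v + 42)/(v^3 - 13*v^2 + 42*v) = 1/v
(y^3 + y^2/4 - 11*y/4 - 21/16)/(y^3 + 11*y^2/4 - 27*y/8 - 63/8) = (y + 1/2)/(y + 3)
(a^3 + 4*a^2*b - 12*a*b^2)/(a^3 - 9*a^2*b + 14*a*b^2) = (a + 6*b)/(a - 7*b)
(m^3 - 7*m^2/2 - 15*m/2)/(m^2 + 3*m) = (2*m^2 - 7*m - 15)/(2*(m + 3))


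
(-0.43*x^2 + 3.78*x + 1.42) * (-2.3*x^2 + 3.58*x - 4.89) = 0.989*x^4 - 10.2334*x^3 + 12.3691*x^2 - 13.4006*x - 6.9438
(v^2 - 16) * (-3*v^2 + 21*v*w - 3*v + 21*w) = -3*v^4 + 21*v^3*w - 3*v^3 + 21*v^2*w + 48*v^2 - 336*v*w + 48*v - 336*w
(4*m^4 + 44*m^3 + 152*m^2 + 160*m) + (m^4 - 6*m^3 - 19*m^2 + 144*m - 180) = 5*m^4 + 38*m^3 + 133*m^2 + 304*m - 180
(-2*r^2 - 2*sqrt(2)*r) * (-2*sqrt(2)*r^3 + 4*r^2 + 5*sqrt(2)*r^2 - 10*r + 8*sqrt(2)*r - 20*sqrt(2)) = 4*sqrt(2)*r^5 - 10*sqrt(2)*r^4 - 24*sqrt(2)*r^3 - 32*r^2 + 60*sqrt(2)*r^2 + 80*r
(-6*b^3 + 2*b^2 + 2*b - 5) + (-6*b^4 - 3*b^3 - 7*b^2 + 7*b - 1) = -6*b^4 - 9*b^3 - 5*b^2 + 9*b - 6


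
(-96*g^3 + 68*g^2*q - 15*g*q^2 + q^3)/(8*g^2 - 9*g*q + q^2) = (12*g^2 - 7*g*q + q^2)/(-g + q)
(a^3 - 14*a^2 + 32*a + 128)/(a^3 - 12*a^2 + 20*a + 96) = (a - 8)/(a - 6)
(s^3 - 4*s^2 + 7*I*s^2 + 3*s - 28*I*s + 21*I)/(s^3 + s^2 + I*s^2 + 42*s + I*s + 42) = (s^2 - 4*s + 3)/(s^2 + s*(1 - 6*I) - 6*I)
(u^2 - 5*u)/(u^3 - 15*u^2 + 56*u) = (u - 5)/(u^2 - 15*u + 56)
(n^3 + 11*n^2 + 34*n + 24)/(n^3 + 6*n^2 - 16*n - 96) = (n + 1)/(n - 4)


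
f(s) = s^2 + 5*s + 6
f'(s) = 2*s + 5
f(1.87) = 18.85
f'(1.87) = 8.74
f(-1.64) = 0.49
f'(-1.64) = 1.72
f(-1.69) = 0.41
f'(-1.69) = 1.62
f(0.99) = 11.93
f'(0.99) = 6.98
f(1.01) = 12.07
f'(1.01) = 7.02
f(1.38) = 14.80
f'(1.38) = 7.76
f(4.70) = 51.59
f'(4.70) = 14.40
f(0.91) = 11.38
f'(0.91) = 6.82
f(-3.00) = 0.00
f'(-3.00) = -1.00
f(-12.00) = 90.00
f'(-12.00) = -19.00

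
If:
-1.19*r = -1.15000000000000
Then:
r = 0.97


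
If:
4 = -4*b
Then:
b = -1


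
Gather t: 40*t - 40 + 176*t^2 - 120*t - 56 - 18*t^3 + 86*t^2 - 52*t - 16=-18*t^3 + 262*t^2 - 132*t - 112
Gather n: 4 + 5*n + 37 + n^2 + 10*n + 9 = n^2 + 15*n + 50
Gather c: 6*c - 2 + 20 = 6*c + 18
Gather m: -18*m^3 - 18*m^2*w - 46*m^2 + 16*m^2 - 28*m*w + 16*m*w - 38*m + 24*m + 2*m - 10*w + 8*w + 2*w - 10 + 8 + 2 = -18*m^3 + m^2*(-18*w - 30) + m*(-12*w - 12)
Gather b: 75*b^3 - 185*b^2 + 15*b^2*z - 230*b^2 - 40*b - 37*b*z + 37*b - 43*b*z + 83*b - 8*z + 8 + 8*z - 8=75*b^3 + b^2*(15*z - 415) + b*(80 - 80*z)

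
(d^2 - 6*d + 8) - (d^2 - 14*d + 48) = 8*d - 40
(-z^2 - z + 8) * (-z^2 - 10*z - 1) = z^4 + 11*z^3 + 3*z^2 - 79*z - 8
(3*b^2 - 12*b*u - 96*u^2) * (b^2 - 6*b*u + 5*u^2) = 3*b^4 - 30*b^3*u - 9*b^2*u^2 + 516*b*u^3 - 480*u^4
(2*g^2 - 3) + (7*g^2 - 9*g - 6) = 9*g^2 - 9*g - 9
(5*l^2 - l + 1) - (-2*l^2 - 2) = 7*l^2 - l + 3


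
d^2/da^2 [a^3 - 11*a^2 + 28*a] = 6*a - 22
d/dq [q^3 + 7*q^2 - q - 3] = 3*q^2 + 14*q - 1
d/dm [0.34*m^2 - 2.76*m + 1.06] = 0.68*m - 2.76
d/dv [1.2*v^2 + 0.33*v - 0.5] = 2.4*v + 0.33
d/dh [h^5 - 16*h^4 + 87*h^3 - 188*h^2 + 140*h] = 5*h^4 - 64*h^3 + 261*h^2 - 376*h + 140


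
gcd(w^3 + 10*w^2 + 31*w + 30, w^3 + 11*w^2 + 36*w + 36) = w^2 + 5*w + 6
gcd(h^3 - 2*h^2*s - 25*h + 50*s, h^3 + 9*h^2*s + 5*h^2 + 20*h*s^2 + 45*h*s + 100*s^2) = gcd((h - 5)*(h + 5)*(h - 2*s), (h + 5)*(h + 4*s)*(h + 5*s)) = h + 5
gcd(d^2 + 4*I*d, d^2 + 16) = d + 4*I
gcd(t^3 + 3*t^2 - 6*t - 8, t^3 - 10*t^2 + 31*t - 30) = t - 2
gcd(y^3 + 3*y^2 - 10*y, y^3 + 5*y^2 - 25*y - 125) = y + 5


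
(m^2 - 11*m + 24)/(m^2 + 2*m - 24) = (m^2 - 11*m + 24)/(m^2 + 2*m - 24)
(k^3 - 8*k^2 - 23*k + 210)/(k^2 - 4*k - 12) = (k^2 - 2*k - 35)/(k + 2)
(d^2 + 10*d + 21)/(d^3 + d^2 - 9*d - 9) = (d + 7)/(d^2 - 2*d - 3)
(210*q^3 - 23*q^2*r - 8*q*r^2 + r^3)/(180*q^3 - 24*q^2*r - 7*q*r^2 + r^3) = (7*q - r)/(6*q - r)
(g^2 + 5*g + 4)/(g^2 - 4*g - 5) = (g + 4)/(g - 5)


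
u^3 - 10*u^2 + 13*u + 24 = (u - 8)*(u - 3)*(u + 1)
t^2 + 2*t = t*(t + 2)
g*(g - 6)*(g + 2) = g^3 - 4*g^2 - 12*g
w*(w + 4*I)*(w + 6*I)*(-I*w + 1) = -I*w^4 + 11*w^3 + 34*I*w^2 - 24*w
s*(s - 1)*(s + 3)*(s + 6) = s^4 + 8*s^3 + 9*s^2 - 18*s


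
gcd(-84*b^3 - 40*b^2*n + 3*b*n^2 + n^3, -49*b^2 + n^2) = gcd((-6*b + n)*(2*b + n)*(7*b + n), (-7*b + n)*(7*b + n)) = 7*b + n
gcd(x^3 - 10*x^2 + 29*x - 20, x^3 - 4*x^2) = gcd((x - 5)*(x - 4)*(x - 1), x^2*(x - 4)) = x - 4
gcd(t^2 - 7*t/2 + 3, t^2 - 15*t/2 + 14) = 1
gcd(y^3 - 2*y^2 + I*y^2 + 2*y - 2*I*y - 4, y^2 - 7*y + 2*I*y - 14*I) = y + 2*I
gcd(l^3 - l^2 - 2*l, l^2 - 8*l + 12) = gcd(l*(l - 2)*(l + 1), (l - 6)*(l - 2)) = l - 2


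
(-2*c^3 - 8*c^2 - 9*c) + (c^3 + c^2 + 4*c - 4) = -c^3 - 7*c^2 - 5*c - 4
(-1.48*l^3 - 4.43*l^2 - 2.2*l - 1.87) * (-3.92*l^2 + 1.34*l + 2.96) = 5.8016*l^5 + 15.3824*l^4 - 1.693*l^3 - 8.7304*l^2 - 9.0178*l - 5.5352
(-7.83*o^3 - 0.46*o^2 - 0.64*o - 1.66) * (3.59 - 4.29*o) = 33.5907*o^4 - 26.1363*o^3 + 1.0942*o^2 + 4.8238*o - 5.9594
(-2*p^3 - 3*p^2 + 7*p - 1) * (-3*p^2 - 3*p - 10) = 6*p^5 + 15*p^4 + 8*p^3 + 12*p^2 - 67*p + 10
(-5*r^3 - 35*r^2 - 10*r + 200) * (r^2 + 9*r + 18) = -5*r^5 - 80*r^4 - 415*r^3 - 520*r^2 + 1620*r + 3600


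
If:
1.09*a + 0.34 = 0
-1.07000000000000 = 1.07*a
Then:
No Solution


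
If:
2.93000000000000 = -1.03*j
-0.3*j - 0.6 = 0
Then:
No Solution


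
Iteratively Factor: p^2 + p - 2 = (p + 2)*(p - 1)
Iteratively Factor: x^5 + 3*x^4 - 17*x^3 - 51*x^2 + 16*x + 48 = (x - 4)*(x^4 + 7*x^3 + 11*x^2 - 7*x - 12) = (x - 4)*(x - 1)*(x^3 + 8*x^2 + 19*x + 12) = (x - 4)*(x - 1)*(x + 1)*(x^2 + 7*x + 12) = (x - 4)*(x - 1)*(x + 1)*(x + 3)*(x + 4)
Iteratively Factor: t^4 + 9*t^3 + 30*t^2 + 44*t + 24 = (t + 2)*(t^3 + 7*t^2 + 16*t + 12) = (t + 2)*(t + 3)*(t^2 + 4*t + 4) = (t + 2)^2*(t + 3)*(t + 2)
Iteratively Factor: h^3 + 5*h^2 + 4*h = (h + 4)*(h^2 + h) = h*(h + 4)*(h + 1)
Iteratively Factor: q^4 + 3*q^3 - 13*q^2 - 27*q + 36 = (q + 3)*(q^3 - 13*q + 12) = (q + 3)*(q + 4)*(q^2 - 4*q + 3) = (q - 1)*(q + 3)*(q + 4)*(q - 3)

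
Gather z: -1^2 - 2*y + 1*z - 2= -2*y + z - 3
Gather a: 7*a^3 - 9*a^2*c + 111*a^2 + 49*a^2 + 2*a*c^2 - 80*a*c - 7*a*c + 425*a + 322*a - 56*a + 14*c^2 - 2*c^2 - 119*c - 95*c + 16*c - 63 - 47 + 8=7*a^3 + a^2*(160 - 9*c) + a*(2*c^2 - 87*c + 691) + 12*c^2 - 198*c - 102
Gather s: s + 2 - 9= s - 7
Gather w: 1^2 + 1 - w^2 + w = -w^2 + w + 2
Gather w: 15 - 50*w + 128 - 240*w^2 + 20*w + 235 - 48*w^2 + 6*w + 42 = -288*w^2 - 24*w + 420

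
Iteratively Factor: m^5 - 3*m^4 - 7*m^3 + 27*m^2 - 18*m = (m - 3)*(m^4 - 7*m^2 + 6*m) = m*(m - 3)*(m^3 - 7*m + 6) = m*(m - 3)*(m - 1)*(m^2 + m - 6) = m*(m - 3)*(m - 1)*(m + 3)*(m - 2)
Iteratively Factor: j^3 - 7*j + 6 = (j - 2)*(j^2 + 2*j - 3) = (j - 2)*(j - 1)*(j + 3)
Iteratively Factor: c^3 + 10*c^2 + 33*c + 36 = (c + 3)*(c^2 + 7*c + 12) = (c + 3)^2*(c + 4)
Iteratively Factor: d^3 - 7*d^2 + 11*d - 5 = (d - 1)*(d^2 - 6*d + 5) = (d - 1)^2*(d - 5)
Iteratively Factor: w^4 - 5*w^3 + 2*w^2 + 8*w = (w - 4)*(w^3 - w^2 - 2*w) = w*(w - 4)*(w^2 - w - 2) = w*(w - 4)*(w - 2)*(w + 1)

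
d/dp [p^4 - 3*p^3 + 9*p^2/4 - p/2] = 4*p^3 - 9*p^2 + 9*p/2 - 1/2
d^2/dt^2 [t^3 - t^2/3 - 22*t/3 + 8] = 6*t - 2/3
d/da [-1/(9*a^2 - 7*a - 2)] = (18*a - 7)/(-9*a^2 + 7*a + 2)^2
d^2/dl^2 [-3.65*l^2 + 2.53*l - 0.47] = -7.30000000000000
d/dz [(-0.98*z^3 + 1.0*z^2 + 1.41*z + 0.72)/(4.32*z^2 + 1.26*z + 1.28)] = (-4.2336*z^4 - 2.4696*z^3 - 8.5944*z^2 - 3.6608*z + 0.8976)/(18.6624*z^4 + 10.8864*z^3 + 12.6468*z^2 + 3.2256*z + 1.6384)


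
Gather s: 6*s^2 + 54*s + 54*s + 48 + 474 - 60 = 6*s^2 + 108*s + 462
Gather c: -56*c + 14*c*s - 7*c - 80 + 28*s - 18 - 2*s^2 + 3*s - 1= c*(14*s - 63) - 2*s^2 + 31*s - 99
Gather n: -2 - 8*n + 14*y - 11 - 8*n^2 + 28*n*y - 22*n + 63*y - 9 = -8*n^2 + n*(28*y - 30) + 77*y - 22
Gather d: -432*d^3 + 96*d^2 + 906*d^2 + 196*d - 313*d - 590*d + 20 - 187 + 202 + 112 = -432*d^3 + 1002*d^2 - 707*d + 147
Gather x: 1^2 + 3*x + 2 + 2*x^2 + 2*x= 2*x^2 + 5*x + 3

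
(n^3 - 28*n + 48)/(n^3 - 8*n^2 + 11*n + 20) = (n^2 + 4*n - 12)/(n^2 - 4*n - 5)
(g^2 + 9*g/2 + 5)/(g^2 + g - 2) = (g + 5/2)/(g - 1)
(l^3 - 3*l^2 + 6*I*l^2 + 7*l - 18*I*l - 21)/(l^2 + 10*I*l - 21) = (l^2 - l*(3 + I) + 3*I)/(l + 3*I)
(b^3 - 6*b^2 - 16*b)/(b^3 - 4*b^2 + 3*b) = (b^2 - 6*b - 16)/(b^2 - 4*b + 3)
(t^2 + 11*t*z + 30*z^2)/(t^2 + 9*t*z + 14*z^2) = (t^2 + 11*t*z + 30*z^2)/(t^2 + 9*t*z + 14*z^2)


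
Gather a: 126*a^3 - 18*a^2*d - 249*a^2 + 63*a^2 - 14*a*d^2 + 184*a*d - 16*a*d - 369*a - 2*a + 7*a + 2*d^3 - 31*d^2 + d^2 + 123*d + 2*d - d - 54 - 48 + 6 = 126*a^3 + a^2*(-18*d - 186) + a*(-14*d^2 + 168*d - 364) + 2*d^3 - 30*d^2 + 124*d - 96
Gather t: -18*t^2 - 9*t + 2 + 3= -18*t^2 - 9*t + 5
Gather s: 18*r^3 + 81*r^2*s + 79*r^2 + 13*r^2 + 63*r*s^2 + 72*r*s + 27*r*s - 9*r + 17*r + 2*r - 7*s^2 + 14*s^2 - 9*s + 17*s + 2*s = 18*r^3 + 92*r^2 + 10*r + s^2*(63*r + 7) + s*(81*r^2 + 99*r + 10)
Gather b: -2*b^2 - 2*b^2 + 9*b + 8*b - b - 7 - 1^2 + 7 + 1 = -4*b^2 + 16*b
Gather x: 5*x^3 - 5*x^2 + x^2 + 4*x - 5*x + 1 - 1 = 5*x^3 - 4*x^2 - x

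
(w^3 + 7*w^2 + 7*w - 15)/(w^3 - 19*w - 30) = (w^2 + 4*w - 5)/(w^2 - 3*w - 10)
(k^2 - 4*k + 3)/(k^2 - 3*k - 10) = (-k^2 + 4*k - 3)/(-k^2 + 3*k + 10)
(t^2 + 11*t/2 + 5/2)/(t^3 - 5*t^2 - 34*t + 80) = (t + 1/2)/(t^2 - 10*t + 16)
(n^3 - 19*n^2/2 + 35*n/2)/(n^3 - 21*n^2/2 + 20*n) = (n - 7)/(n - 8)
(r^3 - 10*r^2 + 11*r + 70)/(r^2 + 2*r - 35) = (r^2 - 5*r - 14)/(r + 7)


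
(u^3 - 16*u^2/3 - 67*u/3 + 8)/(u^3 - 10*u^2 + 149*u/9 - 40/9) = 3*(u + 3)/(3*u - 5)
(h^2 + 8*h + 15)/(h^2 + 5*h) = (h + 3)/h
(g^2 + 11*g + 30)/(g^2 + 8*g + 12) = (g + 5)/(g + 2)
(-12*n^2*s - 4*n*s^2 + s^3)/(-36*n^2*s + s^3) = (2*n + s)/(6*n + s)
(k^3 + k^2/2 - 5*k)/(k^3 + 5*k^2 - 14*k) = (k + 5/2)/(k + 7)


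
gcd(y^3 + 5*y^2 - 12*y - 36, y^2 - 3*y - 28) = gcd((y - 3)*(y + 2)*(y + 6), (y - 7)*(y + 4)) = 1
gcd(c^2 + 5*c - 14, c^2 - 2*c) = c - 2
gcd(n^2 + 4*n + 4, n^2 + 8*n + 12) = n + 2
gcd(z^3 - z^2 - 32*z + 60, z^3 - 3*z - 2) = z - 2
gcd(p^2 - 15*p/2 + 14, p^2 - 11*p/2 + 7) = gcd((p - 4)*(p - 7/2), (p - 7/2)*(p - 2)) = p - 7/2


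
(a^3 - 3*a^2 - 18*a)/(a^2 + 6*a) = (a^2 - 3*a - 18)/(a + 6)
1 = 1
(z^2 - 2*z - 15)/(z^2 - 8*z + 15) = (z + 3)/(z - 3)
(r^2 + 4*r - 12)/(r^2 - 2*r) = (r + 6)/r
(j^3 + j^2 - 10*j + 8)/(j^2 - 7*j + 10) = (j^2 + 3*j - 4)/(j - 5)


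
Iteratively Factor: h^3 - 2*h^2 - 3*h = (h + 1)*(h^2 - 3*h) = h*(h + 1)*(h - 3)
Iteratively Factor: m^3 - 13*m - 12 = (m + 1)*(m^2 - m - 12) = (m - 4)*(m + 1)*(m + 3)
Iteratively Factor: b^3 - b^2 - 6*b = (b)*(b^2 - b - 6) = b*(b - 3)*(b + 2)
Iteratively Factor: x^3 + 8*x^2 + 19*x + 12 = (x + 4)*(x^2 + 4*x + 3) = (x + 3)*(x + 4)*(x + 1)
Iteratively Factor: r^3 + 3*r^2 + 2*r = (r + 2)*(r^2 + r) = (r + 1)*(r + 2)*(r)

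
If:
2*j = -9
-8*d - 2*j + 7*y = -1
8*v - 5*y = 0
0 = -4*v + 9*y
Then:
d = 5/4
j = -9/2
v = 0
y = 0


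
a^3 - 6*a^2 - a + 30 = (a - 5)*(a - 3)*(a + 2)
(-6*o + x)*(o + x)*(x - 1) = -6*o^2*x + 6*o^2 - 5*o*x^2 + 5*o*x + x^3 - x^2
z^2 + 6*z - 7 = (z - 1)*(z + 7)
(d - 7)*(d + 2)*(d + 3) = d^3 - 2*d^2 - 29*d - 42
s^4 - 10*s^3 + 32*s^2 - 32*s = s*(s - 4)^2*(s - 2)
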